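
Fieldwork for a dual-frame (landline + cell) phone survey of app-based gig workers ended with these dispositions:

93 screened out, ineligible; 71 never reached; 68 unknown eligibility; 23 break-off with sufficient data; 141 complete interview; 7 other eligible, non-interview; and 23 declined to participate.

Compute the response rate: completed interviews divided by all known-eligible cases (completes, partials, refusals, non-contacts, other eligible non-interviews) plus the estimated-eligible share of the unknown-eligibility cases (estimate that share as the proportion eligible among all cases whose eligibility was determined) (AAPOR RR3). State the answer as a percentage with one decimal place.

Top → 141
Determined eligible → 141 + 23 + 23 + 71 + 7 = 265
e = 265 / (265 + 93) = 265 / 358 = 0.7402
e × U → 0.7402 × 68 = 50.33
Denominator → 265 + 50.33 = 315.33
RR3 = 141 / 315.33 = 0.4472

44.7%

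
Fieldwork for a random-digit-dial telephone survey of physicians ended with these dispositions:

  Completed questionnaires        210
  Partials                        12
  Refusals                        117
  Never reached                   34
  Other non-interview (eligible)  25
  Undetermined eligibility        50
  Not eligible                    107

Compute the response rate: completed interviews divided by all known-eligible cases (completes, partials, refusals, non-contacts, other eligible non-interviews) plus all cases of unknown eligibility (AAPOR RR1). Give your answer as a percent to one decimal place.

Numerator → 210
Base → 210 + 12 + 117 + 34 + 25 + 50 = 448
RR1 = 210 / 448 = 0.4688

46.9%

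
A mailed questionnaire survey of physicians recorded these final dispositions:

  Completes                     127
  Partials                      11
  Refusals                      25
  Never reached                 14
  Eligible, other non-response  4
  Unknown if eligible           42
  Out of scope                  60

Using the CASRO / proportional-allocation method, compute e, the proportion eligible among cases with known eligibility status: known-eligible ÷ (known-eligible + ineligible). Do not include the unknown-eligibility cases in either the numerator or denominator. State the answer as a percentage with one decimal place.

75.1%

Eligible (known) → 127 + 11 + 25 + 14 + 4 = 181
e = 181 / (181 + 60) = 181 / 241 = 0.7510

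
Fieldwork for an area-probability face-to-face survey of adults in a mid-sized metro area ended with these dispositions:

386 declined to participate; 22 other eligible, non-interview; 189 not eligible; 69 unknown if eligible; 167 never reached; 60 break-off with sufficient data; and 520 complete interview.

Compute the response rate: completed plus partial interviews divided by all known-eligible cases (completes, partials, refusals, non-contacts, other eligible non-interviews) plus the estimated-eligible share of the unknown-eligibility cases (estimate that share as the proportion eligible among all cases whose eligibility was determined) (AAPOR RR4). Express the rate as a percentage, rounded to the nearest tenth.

47.8%

Num → 520 + 60 = 580
Determined eligible → 520 + 60 + 386 + 167 + 22 = 1155
e = 1155 / (1155 + 189) = 1155 / 1344 = 0.8594
Eligible share of unknowns → 0.8594 × 69 = 59.30
Denominator → 1155 + 59.30 = 1214.30
RR4 = 580 / 1214.30 = 0.4776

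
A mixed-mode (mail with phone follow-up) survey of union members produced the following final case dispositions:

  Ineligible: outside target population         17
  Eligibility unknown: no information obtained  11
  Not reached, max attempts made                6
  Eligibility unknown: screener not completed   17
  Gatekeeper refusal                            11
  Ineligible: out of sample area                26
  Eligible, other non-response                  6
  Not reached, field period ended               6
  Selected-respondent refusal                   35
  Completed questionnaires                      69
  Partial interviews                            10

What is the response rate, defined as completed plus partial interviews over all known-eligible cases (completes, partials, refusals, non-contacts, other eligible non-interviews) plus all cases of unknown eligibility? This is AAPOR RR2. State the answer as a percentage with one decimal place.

Refusal or break-off = 11 + 35 = 46
No answer / not reached = 6 + 6 = 12
Undetermined eligibility = 17 + 11 = 28
Ineligible = 17 + 26 = 43
Numerator = 69 + 10 = 79
Denominator = 69 + 10 + 46 + 12 + 6 + 28 = 171
RR2 = 79 / 171 = 0.4620

46.2%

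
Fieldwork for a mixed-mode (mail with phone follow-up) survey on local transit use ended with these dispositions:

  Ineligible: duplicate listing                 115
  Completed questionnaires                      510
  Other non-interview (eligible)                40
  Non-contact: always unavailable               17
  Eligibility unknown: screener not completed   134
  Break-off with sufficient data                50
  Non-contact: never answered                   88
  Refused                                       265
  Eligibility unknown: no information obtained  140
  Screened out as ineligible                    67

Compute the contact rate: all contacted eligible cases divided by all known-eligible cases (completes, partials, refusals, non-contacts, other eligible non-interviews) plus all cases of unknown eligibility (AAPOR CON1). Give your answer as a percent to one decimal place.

69.5%

No answer / not reached = 88 + 17 = 105
Unknown eligibility = 134 + 140 = 274
Not eligible = 67 + 115 = 182
Top = 510 + 50 + 265 + 40 = 865
Base = 510 + 50 + 265 + 105 + 40 + 274 = 1244
CON1 = 865 / 1244 = 0.6953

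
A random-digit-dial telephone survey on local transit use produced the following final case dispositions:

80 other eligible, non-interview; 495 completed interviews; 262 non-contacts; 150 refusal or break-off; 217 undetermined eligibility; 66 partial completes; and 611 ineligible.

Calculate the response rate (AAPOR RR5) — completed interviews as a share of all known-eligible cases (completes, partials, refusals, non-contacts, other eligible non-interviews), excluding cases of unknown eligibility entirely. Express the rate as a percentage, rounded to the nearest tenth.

47.0%

Top → 495
Base → 495 + 66 + 150 + 262 + 80 = 1053
RR5 = 495 / 1053 = 0.4701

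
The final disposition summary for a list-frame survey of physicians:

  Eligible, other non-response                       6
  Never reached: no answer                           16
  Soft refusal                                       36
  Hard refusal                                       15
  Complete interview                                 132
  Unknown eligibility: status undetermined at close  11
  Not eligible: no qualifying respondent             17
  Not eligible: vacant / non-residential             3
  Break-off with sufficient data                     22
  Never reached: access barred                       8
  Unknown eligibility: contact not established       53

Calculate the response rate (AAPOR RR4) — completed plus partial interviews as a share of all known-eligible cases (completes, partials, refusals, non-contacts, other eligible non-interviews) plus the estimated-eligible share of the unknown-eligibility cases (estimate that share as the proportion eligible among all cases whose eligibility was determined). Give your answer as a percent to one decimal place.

Refusals = 15 + 36 = 51
No contact after all attempts = 16 + 8 = 24
Eligibility not determined = 53 + 11 = 64
Not eligible = 17 + 3 = 20
Num: 132 + 22 = 154
Known eligible: 132 + 22 + 51 + 24 + 6 = 235
e = 235 / (235 + 20) = 235 / 255 = 0.9216
e × U: 0.9216 × 64 = 58.98
Base: 235 + 58.98 = 293.98
RR4 = 154 / 293.98 = 0.5238

52.4%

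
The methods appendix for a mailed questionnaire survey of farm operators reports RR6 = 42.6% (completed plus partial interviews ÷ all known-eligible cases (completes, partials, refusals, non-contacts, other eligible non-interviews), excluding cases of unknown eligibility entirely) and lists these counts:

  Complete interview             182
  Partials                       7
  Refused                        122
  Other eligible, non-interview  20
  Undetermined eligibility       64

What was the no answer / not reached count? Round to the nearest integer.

113

Top → 182 + 7 = 189
RR6 = 189 / D = 0.426
D = 189 / 0.426 = 443.7
Remaining denominator categories sum to 331
no answer / not reached = 443.7 − 331 ≈ 113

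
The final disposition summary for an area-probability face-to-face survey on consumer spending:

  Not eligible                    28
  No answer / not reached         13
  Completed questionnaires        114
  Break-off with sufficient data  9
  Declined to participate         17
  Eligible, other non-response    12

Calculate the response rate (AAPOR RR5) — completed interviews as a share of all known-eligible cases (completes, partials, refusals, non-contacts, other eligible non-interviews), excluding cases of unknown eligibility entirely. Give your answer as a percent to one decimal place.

69.1%

Top = 114
Base = 114 + 9 + 17 + 13 + 12 = 165
RR5 = 114 / 165 = 0.6909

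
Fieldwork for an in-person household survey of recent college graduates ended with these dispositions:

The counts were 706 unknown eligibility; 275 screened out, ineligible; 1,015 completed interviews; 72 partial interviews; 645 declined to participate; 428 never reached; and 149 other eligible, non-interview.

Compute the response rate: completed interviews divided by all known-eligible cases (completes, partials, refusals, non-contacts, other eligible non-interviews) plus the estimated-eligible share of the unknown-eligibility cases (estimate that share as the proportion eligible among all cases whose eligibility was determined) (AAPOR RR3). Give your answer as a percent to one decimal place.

34.5%

Num → 1015
Known eligible → 1015 + 72 + 645 + 428 + 149 = 2309
e = 2309 / (2309 + 275) = 2309 / 2584 = 0.8936
Estimated eligible among unknowns → 0.8936 × 706 = 630.88
Denom → 2309 + 630.88 = 2939.88
RR3 = 1015 / 2939.88 = 0.3453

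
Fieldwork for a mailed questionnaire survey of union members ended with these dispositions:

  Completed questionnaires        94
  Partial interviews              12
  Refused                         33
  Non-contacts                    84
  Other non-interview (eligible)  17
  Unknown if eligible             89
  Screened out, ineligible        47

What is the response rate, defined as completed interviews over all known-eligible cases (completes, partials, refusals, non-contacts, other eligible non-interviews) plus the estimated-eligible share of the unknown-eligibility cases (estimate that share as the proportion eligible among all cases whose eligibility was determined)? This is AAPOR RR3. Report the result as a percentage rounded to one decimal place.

Numerator: 94
Eligible (known): 94 + 12 + 33 + 84 + 17 = 240
e = 240 / (240 + 47) = 240 / 287 = 0.8362
Estimated eligible among unknowns: 0.8362 × 89 = 74.42
Denom: 240 + 74.42 = 314.42
RR3 = 94 / 314.42 = 0.2990

29.9%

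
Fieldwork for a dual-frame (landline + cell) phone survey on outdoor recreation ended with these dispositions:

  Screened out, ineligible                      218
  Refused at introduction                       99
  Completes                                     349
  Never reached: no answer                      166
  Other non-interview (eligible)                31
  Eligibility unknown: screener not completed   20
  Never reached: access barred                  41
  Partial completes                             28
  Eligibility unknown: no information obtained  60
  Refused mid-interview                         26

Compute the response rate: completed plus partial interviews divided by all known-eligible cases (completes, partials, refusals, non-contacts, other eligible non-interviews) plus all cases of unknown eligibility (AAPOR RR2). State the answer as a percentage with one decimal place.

46.0%

Refused = 99 + 26 = 125
Non-contacts = 166 + 41 = 207
Unknown if eligible = 20 + 60 = 80
Num → 349 + 28 = 377
Denominator → 349 + 28 + 125 + 207 + 31 + 80 = 820
RR2 = 377 / 820 = 0.4598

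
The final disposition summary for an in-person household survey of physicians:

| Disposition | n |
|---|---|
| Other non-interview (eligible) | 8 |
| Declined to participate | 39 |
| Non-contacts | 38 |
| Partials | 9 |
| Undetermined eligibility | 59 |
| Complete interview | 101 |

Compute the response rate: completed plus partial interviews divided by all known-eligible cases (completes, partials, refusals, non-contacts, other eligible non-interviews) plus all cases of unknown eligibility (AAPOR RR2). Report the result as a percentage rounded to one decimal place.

Numerator: 101 + 9 = 110
Base: 101 + 9 + 39 + 38 + 8 + 59 = 254
RR2 = 110 / 254 = 0.4331

43.3%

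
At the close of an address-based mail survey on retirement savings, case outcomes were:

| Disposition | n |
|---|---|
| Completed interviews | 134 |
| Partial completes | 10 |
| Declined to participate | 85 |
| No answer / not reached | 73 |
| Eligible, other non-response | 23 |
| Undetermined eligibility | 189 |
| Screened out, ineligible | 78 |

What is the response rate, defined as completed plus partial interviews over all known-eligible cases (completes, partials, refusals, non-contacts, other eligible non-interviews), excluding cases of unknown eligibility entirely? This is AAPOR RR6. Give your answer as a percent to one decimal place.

Num: 134 + 10 = 144
Base: 134 + 10 + 85 + 73 + 23 = 325
RR6 = 144 / 325 = 0.4431

44.3%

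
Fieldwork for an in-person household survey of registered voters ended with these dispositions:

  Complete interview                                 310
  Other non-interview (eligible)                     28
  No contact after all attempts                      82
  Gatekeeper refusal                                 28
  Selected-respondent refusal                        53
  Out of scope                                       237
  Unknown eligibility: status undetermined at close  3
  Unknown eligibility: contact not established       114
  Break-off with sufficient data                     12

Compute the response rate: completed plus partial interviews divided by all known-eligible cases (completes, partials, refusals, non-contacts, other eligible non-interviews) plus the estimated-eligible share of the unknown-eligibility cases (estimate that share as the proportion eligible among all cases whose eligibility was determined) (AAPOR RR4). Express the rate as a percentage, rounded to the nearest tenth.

54.3%

Declined to participate = 28 + 53 = 81
Unknown if eligible = 114 + 3 = 117
Num = 310 + 12 = 322
Known eligible = 310 + 12 + 81 + 82 + 28 = 513
e = 513 / (513 + 237) = 513 / 750 = 0.6840
Estimated eligible among unknowns = 0.6840 × 117 = 80.03
Denominator = 513 + 80.03 = 593.03
RR4 = 322 / 593.03 = 0.5430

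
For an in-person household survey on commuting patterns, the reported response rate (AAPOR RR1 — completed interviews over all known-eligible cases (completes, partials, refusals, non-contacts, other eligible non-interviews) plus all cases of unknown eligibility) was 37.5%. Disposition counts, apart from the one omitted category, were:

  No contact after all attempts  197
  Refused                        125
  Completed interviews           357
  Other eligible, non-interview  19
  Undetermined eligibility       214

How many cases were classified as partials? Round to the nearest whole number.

40

RR1 = 357 / D = 0.375
D = 357 / 0.375 = 952.0
Other denominator terms total 912
partials = 952.0 − 912 ≈ 40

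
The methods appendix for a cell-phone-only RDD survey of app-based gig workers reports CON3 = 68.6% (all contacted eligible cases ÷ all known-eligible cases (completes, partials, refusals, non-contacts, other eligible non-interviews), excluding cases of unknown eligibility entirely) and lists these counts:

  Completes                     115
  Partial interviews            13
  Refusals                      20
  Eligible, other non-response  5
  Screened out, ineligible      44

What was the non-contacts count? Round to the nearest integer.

70

Numerator = 115 + 13 + 20 + 5 = 153
CON3 = 153 / D = 0.686
D = 153 / 0.686 = 223.0
Remaining denominator categories sum to 153
non-contacts = 223.0 − 153 ≈ 70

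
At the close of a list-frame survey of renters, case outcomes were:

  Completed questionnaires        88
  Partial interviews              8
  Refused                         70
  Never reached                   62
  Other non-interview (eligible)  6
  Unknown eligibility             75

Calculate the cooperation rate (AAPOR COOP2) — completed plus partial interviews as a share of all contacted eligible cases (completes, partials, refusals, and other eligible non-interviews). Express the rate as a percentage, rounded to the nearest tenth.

55.8%

Top = 88 + 8 = 96
Denom = 88 + 8 + 70 + 6 = 172
COOP2 = 96 / 172 = 0.5581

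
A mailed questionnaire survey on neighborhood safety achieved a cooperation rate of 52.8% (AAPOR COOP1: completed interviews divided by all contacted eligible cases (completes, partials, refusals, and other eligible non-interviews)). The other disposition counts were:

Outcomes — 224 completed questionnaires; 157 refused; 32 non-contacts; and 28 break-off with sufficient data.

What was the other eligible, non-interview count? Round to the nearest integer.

COOP1 = 224 / D = 0.528
D = 224 / 0.528 = 424.2
Rest of base = 409
other eligible, non-interview = 424.2 − 409 ≈ 15

15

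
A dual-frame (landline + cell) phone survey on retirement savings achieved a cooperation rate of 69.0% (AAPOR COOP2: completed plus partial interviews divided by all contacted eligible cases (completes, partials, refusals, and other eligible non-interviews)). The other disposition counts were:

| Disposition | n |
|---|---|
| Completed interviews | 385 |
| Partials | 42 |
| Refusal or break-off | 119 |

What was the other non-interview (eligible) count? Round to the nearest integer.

73

Top = 385 + 42 = 427
COOP2 = 427 / D = 0.690
D = 427 / 0.690 = 618.8
Remaining denominator categories sum to 546
other non-interview (eligible) = 618.8 − 546 ≈ 73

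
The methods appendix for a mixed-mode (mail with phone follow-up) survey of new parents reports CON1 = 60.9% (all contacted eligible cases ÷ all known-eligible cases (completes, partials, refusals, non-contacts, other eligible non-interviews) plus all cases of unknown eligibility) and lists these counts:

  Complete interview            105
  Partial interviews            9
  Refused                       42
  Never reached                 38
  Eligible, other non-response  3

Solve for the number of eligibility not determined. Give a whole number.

Top = 105 + 9 + 42 + 3 = 159
CON1 = 159 / D = 0.609
D = 159 / 0.609 = 261.1
Rest of base = 197
eligibility not determined = 261.1 − 197 ≈ 64

64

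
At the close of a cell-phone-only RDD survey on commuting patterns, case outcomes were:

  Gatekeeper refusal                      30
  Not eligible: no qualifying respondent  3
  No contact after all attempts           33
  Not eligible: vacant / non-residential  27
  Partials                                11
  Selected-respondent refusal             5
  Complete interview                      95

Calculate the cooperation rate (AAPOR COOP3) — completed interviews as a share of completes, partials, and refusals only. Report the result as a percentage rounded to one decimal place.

67.4%

Refusals = 30 + 5 = 35
Ineligible = 3 + 27 = 30
Top: 95
Denominator: 95 + 11 + 35 = 141
COOP3 = 95 / 141 = 0.6738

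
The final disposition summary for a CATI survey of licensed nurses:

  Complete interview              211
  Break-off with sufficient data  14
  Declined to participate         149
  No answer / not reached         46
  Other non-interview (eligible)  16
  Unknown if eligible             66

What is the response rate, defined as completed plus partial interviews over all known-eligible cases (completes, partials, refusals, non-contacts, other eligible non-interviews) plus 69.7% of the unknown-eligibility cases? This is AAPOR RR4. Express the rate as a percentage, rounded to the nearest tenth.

46.7%

Num = 211 + 14 = 225
Known eligible = 211 + 14 + 149 + 46 + 16 = 436
Estimated eligible among unknowns = 0.6970 × 66 = 46.00
Base = 436 + 46.00 = 482.00
RR4 = 225 / 482.00 = 0.4668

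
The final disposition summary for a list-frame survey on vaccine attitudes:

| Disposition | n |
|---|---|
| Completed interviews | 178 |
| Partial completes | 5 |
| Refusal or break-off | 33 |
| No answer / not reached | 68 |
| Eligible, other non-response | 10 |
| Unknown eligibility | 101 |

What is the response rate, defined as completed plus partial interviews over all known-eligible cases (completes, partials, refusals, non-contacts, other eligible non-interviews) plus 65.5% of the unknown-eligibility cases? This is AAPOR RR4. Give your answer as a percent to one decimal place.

Num → 178 + 5 = 183
Eligible (known) → 178 + 5 + 33 + 68 + 10 = 294
Eligible share of unknowns → 0.6550 × 101 = 66.16
Base → 294 + 66.16 = 360.16
RR4 = 183 / 360.16 = 0.5081

50.8%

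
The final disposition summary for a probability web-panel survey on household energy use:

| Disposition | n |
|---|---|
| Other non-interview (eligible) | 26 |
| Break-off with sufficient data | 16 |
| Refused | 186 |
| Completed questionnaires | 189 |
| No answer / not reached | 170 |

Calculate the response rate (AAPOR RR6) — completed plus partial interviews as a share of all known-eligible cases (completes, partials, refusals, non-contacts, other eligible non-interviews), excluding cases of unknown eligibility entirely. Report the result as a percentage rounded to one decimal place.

34.9%

Top = 189 + 16 = 205
Denominator = 189 + 16 + 186 + 170 + 26 = 587
RR6 = 205 / 587 = 0.3492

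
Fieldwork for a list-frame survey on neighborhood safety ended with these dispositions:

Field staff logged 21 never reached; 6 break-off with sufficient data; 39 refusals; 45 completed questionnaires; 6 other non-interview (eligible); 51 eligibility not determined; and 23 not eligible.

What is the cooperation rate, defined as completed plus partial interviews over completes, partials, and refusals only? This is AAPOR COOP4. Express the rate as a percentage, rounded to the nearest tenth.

56.7%

Num → 45 + 6 = 51
Denom → 45 + 6 + 39 = 90
COOP4 = 51 / 90 = 0.5667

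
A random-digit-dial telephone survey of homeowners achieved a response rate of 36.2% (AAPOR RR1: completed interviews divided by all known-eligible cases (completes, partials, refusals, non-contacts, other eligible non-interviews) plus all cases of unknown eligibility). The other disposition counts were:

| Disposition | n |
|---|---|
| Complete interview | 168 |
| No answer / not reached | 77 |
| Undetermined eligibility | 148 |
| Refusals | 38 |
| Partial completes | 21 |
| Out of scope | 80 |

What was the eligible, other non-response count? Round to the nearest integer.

RR1 = 168 / D = 0.362
D = 168 / 0.362 = 464.1
Rest of base = 452
eligible, other non-response = 464.1 − 452 ≈ 12

12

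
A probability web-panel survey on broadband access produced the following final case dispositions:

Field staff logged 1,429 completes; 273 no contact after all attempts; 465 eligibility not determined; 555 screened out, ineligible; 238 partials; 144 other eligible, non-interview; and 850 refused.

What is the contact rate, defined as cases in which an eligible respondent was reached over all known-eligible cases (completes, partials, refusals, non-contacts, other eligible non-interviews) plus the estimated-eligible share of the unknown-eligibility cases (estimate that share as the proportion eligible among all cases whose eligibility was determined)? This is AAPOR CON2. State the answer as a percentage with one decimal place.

80.0%

Numerator = 1429 + 238 + 850 + 144 = 2661
Eligible (known) = 1429 + 238 + 850 + 273 + 144 = 2934
e = 2934 / (2934 + 555) = 2934 / 3489 = 0.8409
Eligible share of unknowns = 0.8409 × 465 = 391.02
Denominator = 2934 + 391.02 = 3325.02
CON2 = 2661 / 3325.02 = 0.8003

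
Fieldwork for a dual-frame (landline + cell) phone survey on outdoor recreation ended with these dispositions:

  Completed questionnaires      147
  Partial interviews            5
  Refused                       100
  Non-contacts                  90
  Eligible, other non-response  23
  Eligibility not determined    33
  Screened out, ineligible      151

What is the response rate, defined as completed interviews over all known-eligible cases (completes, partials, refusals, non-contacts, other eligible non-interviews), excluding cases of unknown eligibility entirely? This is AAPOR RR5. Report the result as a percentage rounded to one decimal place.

Numerator = 147
Denom = 147 + 5 + 100 + 90 + 23 = 365
RR5 = 147 / 365 = 0.4027

40.3%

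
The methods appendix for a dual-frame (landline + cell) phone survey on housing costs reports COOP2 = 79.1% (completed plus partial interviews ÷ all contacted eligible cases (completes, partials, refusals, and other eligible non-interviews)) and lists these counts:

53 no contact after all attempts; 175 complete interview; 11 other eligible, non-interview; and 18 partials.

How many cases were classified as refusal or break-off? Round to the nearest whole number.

Num: 175 + 18 = 193
COOP2 = 193 / D = 0.791
D = 193 / 0.791 = 244.0
Other denominator terms total 204
refusal or break-off = 244.0 − 204 ≈ 40

40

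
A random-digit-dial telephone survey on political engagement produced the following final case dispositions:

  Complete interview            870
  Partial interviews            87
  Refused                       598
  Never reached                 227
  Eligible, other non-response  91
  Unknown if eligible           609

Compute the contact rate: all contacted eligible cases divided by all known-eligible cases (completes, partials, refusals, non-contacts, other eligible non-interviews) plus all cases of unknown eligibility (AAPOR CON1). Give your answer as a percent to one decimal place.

66.3%

Num → 870 + 87 + 598 + 91 = 1646
Base → 870 + 87 + 598 + 227 + 91 + 609 = 2482
CON1 = 1646 / 2482 = 0.6632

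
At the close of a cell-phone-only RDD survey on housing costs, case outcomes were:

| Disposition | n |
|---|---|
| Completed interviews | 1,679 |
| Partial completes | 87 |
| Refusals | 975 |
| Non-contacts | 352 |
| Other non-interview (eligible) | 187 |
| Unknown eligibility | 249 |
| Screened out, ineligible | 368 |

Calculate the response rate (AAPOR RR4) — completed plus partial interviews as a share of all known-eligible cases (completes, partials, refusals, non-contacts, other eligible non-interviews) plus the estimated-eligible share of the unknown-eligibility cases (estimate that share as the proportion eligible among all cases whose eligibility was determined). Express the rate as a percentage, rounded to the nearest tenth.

50.4%

Top = 1679 + 87 = 1766
Known eligible = 1679 + 87 + 975 + 352 + 187 = 3280
e = 3280 / (3280 + 368) = 3280 / 3648 = 0.8991
Eligible share of unknowns = 0.8991 × 249 = 223.88
Denom = 3280 + 223.88 = 3503.88
RR4 = 1766 / 3503.88 = 0.5040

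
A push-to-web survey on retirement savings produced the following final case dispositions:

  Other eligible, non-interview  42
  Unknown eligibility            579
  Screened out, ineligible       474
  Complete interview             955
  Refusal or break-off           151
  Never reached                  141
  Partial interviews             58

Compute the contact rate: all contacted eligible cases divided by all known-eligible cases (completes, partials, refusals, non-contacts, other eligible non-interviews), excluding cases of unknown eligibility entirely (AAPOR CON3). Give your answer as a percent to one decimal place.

Top → 955 + 58 + 151 + 42 = 1206
Denom → 955 + 58 + 151 + 141 + 42 = 1347
CON3 = 1206 / 1347 = 0.8953

89.5%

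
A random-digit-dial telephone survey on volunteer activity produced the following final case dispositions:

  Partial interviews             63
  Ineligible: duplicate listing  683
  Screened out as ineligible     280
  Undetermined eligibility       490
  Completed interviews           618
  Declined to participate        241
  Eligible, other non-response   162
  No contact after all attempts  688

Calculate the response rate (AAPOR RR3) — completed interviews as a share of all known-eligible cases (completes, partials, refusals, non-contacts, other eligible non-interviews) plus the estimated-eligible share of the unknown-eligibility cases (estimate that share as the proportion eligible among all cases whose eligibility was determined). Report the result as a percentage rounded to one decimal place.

29.6%

Not eligible = 280 + 683 = 963
Num: 618
Eligible (known): 618 + 63 + 241 + 688 + 162 = 1772
e = 1772 / (1772 + 963) = 1772 / 2735 = 0.6479
e × U: 0.6479 × 490 = 317.47
Denom: 1772 + 317.47 = 2089.47
RR3 = 618 / 2089.47 = 0.2958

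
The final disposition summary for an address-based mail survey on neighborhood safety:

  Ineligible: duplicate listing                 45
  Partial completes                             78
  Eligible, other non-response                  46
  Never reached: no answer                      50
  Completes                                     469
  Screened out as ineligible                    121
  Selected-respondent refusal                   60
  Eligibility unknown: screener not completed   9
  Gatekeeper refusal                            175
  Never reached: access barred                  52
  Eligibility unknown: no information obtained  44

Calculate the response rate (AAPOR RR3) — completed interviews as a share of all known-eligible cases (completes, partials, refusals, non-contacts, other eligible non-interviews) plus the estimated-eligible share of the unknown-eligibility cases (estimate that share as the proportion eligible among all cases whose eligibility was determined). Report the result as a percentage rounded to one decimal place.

Declined to participate = 175 + 60 = 235
Non-contacts = 50 + 52 = 102
Unknown eligibility = 9 + 44 = 53
Out of scope = 121 + 45 = 166
Top → 469
Known eligible → 469 + 78 + 235 + 102 + 46 = 930
e = 930 / (930 + 166) = 930 / 1096 = 0.8485
e × U → 0.8485 × 53 = 44.97
Denom → 930 + 44.97 = 974.97
RR3 = 469 / 974.97 = 0.4810

48.1%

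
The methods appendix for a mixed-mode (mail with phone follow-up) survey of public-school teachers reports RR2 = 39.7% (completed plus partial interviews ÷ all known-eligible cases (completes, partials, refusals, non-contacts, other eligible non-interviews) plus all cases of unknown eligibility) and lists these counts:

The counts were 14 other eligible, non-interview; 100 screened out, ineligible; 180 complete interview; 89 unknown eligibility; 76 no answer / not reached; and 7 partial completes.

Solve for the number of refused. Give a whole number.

Num = 180 + 7 = 187
RR2 = 187 / D = 0.397
D = 187 / 0.397 = 471.0
Remaining denominator categories sum to 366
refused = 471.0 − 366 ≈ 105

105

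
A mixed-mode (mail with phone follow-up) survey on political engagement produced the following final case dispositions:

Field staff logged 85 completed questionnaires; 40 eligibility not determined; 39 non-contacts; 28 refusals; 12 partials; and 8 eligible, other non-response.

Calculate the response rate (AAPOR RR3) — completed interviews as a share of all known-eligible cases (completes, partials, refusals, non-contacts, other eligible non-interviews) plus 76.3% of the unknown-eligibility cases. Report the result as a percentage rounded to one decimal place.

42.0%

Top = 85
Eligible (known) = 85 + 12 + 28 + 39 + 8 = 172
Eligible share of unknowns = 0.7630 × 40 = 30.52
Denominator = 172 + 30.52 = 202.52
RR3 = 85 / 202.52 = 0.4197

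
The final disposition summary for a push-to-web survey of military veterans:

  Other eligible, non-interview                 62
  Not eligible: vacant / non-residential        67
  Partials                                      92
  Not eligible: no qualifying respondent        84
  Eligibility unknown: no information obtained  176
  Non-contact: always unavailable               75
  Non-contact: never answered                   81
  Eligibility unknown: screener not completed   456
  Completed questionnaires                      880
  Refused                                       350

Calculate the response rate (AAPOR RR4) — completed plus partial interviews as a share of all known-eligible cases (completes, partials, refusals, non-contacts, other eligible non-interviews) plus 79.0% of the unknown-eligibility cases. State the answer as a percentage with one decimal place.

47.7%

No answer / not reached = 81 + 75 = 156
Undetermined eligibility = 456 + 176 = 632
Screened out, ineligible = 84 + 67 = 151
Numerator: 880 + 92 = 972
Eligible (known): 880 + 92 + 350 + 156 + 62 = 1540
Eligible share of unknowns: 0.7900 × 632 = 499.28
Base: 1540 + 499.28 = 2039.28
RR4 = 972 / 2039.28 = 0.4766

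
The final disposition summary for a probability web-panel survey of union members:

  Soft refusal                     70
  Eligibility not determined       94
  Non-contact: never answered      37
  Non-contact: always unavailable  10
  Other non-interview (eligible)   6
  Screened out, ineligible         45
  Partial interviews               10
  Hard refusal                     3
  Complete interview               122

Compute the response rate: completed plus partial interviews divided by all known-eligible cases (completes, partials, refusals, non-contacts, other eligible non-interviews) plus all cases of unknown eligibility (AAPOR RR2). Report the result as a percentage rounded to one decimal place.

37.5%

Refused = 3 + 70 = 73
Non-contacts = 37 + 10 = 47
Num = 122 + 10 = 132
Denom = 122 + 10 + 73 + 47 + 6 + 94 = 352
RR2 = 132 / 352 = 0.3750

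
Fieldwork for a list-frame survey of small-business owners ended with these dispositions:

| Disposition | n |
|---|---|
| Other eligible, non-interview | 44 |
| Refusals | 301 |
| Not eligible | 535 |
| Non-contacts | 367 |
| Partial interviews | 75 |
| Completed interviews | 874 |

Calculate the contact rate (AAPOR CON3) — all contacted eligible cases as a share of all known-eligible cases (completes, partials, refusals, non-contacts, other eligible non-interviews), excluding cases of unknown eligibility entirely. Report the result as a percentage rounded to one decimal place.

77.9%

Num: 874 + 75 + 301 + 44 = 1294
Denom: 874 + 75 + 301 + 367 + 44 = 1661
CON3 = 1294 / 1661 = 0.7790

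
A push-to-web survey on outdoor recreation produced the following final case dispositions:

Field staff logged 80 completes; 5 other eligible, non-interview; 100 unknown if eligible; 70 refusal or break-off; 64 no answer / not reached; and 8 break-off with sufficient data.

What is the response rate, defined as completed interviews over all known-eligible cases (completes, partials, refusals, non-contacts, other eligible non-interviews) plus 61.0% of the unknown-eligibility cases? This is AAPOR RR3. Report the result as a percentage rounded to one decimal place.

Numerator → 80
Eligible (known) → 80 + 8 + 70 + 64 + 5 = 227
Eligible share of unknowns → 0.6100 × 100 = 61.00
Denom → 227 + 61.00 = 288.00
RR3 = 80 / 288.00 = 0.2778

27.8%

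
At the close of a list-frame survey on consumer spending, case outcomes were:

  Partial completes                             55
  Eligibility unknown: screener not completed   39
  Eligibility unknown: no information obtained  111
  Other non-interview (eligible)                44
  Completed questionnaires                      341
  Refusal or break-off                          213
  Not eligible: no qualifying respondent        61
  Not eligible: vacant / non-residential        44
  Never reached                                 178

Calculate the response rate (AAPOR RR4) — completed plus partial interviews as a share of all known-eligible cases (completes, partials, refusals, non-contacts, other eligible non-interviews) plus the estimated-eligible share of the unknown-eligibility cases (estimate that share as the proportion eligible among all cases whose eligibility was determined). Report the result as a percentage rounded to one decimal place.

Undetermined eligibility = 39 + 111 = 150
Not eligible = 61 + 44 = 105
Top: 341 + 55 = 396
Determined eligible: 341 + 55 + 213 + 178 + 44 = 831
e = 831 / (831 + 105) = 831 / 936 = 0.8878
Estimated eligible among unknowns: 0.8878 × 150 = 133.17
Denominator: 831 + 133.17 = 964.17
RR4 = 396 / 964.17 = 0.4107

41.1%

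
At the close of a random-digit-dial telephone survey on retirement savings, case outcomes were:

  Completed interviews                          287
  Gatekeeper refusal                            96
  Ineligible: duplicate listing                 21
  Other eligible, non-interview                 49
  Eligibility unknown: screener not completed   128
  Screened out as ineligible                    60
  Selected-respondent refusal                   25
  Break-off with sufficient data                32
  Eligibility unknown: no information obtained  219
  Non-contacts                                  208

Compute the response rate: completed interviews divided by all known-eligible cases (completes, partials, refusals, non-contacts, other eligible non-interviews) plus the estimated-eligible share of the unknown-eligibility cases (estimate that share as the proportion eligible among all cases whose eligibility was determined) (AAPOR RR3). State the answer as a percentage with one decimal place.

Refused = 96 + 25 = 121
Unknown eligibility = 128 + 219 = 347
Out of scope = 60 + 21 = 81
Top: 287
Eligible (known): 287 + 32 + 121 + 208 + 49 = 697
e = 697 / (697 + 81) = 697 / 778 = 0.8959
Estimated eligible among unknowns: 0.8959 × 347 = 310.88
Denominator: 697 + 310.88 = 1007.88
RR3 = 287 / 1007.88 = 0.2848

28.5%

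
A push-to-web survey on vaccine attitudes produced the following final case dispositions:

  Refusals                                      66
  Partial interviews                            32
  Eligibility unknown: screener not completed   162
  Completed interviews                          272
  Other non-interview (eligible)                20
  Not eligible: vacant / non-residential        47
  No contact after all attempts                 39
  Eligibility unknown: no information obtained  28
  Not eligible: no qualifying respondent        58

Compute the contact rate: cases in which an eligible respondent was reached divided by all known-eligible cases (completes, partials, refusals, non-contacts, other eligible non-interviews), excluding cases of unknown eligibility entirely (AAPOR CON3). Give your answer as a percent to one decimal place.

Unknown if eligible = 162 + 28 = 190
Not eligible = 58 + 47 = 105
Num: 272 + 32 + 66 + 20 = 390
Denom: 272 + 32 + 66 + 39 + 20 = 429
CON3 = 390 / 429 = 0.9091

90.9%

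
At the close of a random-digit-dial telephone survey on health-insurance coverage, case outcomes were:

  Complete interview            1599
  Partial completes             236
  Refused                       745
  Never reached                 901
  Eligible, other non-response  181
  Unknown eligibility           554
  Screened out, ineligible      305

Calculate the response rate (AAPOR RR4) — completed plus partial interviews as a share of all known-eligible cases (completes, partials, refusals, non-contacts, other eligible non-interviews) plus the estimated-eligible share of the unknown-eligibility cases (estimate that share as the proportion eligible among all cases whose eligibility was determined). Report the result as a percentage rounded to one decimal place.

Num → 1599 + 236 = 1835
Determined eligible → 1599 + 236 + 745 + 901 + 181 = 3662
e = 3662 / (3662 + 305) = 3662 / 3967 = 0.9231
e × U → 0.9231 × 554 = 511.40
Denominator → 3662 + 511.40 = 4173.40
RR4 = 1835 / 4173.40 = 0.4397

44.0%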